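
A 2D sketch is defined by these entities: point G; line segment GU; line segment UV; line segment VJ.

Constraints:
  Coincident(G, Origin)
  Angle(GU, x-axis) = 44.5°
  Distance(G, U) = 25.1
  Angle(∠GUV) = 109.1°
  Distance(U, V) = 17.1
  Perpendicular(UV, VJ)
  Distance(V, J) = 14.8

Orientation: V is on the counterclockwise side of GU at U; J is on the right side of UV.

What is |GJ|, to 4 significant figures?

46.09

G is at the origin; GU runs at 44.5° with length 25.1, so U = 25.1·(cos 44.5°, sin 44.5°) = (17.90, 17.59). ∠GUV = 109.1°, so UV runs at 44.5° + (180° − 109.1°) = 115.4° from the x-axis; with |UV| = 17.1, V = U + 17.1·(cos 115.4°, sin 115.4°) = (10.57, 33.04). The perpendicularity gives VJ at right angles to UV; with |VJ| = 14.8 on the right of UV, J = V + 14.8·(0.9033, 0.4289) = (23.94, 39.39). Then |GJ| = |J − G| = 46.09.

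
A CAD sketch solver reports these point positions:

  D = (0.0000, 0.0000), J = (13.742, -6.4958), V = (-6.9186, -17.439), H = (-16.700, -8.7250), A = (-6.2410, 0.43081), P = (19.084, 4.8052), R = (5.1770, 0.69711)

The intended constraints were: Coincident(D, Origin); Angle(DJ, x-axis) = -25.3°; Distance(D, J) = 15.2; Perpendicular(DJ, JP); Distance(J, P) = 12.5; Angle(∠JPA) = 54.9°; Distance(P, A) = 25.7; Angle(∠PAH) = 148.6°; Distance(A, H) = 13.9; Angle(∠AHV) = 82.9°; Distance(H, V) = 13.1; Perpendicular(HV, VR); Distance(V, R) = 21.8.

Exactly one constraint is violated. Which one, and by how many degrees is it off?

Perpendicular(HV, VR) — off by 8.00°.

D = (0.00, 0.00) ✓; DJ at -25.30° ✓; |DJ| = 15.20 ✓; ∠(DJ, JP) = 90.00° ✓; |JP| = 12.50 ✓; ∠JPA = 54.90° ✓; |PA| = 25.70 ✓; ∠PAH = 148.6° ✓; |AH| = 13.90 ✓; ∠AHV = 82.90° ✓; |HV| = 13.10 ✓; ∠(HV, VR) = 98.00° ✗; |VR| = 21.80 ✓.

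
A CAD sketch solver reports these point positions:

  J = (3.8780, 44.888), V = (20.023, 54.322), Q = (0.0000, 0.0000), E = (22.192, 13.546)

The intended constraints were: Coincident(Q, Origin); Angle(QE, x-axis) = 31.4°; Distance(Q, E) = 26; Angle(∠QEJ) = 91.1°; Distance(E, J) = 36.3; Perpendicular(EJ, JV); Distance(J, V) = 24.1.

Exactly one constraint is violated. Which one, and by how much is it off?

Distance(J, V) = 24.1 — off by 5.40.

Q = (0.00, 0.00) ✓; QE at 31.40° ✓; |QE| = 26.00 ✓; ∠QEJ = 91.10° ✓; |EJ| = 36.30 ✓; ∠(EJ, JV) = 90.00° ✓; |JV| = 18.70 ✗.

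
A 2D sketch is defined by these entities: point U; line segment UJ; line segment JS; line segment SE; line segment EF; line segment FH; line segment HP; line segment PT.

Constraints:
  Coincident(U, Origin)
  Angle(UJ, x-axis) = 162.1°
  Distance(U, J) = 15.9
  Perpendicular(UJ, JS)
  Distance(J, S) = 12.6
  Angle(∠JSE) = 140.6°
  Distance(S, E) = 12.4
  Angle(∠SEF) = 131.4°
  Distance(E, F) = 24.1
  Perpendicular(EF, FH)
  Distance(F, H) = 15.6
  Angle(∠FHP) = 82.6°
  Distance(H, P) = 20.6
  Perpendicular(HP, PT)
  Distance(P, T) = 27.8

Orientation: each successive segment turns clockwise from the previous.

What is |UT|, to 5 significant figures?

37.070

U is at the origin; UJ runs at 162.1° with length 15.9, so J = (-15.130, 4.8870). The perpendicularity gives JS at right angles to UJ, so JS runs at 72.100°; with |JS| = 12.6, S = (-11.258, 16.877). ∠JSE = 140.6° gives SE at 32.700° from the x-axis; with |SE| = 12.4, E = (-0.82292, 23.576). ∠SEF = 131.4° gives EF at -15.900° from the x-axis; with |EF| = 24.1, F = (22.355, 16.974). The perpendicularity gives FH at right angles to EF, so FH runs at -105.90°; with |FH| = 15.6, H = (18.081, 1.9705). ∠FHP = 82.6° gives HP at 156.70° from the x-axis; with |HP| = 20.6, P = (-0.83872, 10.119). HP is perpendicular to PT, so PT runs at 66.700°; with |PT| = 27.8, T = (10.157, 35.652). Then |UT| = |T − U| = 37.070.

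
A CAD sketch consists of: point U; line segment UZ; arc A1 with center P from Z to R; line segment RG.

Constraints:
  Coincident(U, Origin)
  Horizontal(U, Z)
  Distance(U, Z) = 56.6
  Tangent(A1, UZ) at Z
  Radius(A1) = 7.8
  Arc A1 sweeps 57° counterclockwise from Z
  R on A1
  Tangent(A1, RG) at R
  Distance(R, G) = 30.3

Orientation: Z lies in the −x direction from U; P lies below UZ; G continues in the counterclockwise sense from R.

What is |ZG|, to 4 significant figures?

37.01

U is at the origin; U and Z share the same y with |UZ| = 56.6 and Z on the −x side, so Z = (-56.60, 0.000). A1 meets UZ tangentially, so PZ is at right angles to UZ, so P = Z + (0, -7.8) = (-56.60, -7.800). On A1, Z sits at bearing 90° from P; a 57° counterclockwise sweep puts R at bearing 147°, so R = P + 7.8·(cos 147°, sin 147°) = (-63.14, -3.552). Since A1 is tangent to RG there, PR ⟂ RG, so RG runs along (−sin 147°, cos 147°); with |RG| = 30.3, G = (-79.64, -28.96). Then |ZG| = |G − Z| = 37.01.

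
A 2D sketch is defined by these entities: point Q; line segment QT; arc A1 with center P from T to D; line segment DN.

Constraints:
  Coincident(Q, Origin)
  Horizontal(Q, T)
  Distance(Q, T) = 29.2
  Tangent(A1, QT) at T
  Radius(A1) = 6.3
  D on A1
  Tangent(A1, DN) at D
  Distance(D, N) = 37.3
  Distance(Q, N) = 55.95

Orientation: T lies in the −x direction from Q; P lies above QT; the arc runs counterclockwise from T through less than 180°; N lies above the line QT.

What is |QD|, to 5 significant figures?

24.653

Checks: |QT| = 29.20 ✓; |PD| = 6.300 ✓; ∠(PD, DN) = 90.00° ✓; |DN| = 37.30 ✓; |QN| = 55.95 ✓.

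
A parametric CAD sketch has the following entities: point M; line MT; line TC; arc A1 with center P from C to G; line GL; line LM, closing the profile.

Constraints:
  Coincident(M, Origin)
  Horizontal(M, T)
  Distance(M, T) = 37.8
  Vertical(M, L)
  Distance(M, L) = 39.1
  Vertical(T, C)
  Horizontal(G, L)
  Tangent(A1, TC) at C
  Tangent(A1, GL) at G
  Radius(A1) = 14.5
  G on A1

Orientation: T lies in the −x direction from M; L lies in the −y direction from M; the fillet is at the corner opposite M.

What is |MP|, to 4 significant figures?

33.88

M and L share the same x with |ML| = 39.1 and L on the −y side, so L = (0.000, -39.10). The virtual corner opposite M is at (-37.80, -39.10). The tangent condition forces PC to be normal to TC and the tangent condition forces PG to be normal to GL, with radius 14.5, so the center P sits 14.5 in from both sides at P = (-23.30, -24.60). Then |MP| = |P − M| = 33.88.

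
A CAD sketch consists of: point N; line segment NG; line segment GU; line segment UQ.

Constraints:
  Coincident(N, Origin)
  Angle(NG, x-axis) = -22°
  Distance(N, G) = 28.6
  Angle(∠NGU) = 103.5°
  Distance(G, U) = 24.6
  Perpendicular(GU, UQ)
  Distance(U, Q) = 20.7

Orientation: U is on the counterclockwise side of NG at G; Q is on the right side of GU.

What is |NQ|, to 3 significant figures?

57.7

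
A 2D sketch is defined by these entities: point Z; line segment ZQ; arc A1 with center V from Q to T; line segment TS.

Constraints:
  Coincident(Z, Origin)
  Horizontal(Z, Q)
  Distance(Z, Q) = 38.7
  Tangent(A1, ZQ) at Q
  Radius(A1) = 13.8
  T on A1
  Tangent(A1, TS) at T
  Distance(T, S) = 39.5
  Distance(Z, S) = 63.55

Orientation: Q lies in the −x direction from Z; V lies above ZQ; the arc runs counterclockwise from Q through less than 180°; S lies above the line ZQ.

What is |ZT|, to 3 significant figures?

29.8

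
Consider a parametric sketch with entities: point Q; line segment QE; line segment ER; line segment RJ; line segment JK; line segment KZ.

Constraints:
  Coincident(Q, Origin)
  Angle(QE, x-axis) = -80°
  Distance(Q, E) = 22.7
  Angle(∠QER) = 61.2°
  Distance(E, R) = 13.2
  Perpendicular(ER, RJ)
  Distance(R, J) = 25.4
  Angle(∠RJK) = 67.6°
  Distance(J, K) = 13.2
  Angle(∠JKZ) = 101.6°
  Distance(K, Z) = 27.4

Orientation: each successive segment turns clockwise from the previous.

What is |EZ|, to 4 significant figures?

8.967

∠RJK = 67.6° gives JK at -41.20° from the x-axis; with |JK| = 13.2, K = (9.563, -2.751). ∠JKZ = 101.6° gives KZ at -119.6° from the x-axis; with |KZ| = 27.4, Z = (-3.971, -26.58). Then |EZ| = |Z − E| = 8.967.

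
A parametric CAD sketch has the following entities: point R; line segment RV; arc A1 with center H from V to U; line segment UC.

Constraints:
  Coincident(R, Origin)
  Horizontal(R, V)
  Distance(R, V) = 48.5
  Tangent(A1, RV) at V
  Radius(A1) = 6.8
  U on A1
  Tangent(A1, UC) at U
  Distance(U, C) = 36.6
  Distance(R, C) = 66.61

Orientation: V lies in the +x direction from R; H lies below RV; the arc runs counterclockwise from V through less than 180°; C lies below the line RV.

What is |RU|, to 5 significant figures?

42.688

Checks: R = (0.00, 0.00) ✓; |HU| = 6.800 ✓; ∠(HU, UC) = 90.00° ✓; |UC| = 36.60 ✓; |RC| = 66.61 ✓.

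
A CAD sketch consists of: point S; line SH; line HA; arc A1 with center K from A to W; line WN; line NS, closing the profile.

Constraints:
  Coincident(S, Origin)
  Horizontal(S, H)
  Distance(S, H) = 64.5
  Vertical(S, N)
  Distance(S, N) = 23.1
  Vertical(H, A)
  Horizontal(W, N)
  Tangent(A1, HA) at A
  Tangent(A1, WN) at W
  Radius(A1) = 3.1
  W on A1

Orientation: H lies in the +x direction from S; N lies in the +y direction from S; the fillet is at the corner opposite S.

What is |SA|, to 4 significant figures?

67.53

S is at the origin; S and H share the same y with |SH| = 64.5 and H on the +x side, so H = (64.50, 0.000). S and N share the same x with |SN| = 23.1 and N on the +y side, so N = (0.000, 23.10). The virtual corner opposite S is at (64.50, 23.10). A1 meets HA tangentially, so KA is at right angles to HA and A1 meets WN tangentially, so KW is at right angles to WN, with radius 3.1, so the center K sits 3.1 in from both sides at K = (61.40, 20.00). That places the tangent points at A = (64.50, 20.00) on HA and W = (61.40, 23.10) on WN. Then |SA| = |A − S| = 67.53.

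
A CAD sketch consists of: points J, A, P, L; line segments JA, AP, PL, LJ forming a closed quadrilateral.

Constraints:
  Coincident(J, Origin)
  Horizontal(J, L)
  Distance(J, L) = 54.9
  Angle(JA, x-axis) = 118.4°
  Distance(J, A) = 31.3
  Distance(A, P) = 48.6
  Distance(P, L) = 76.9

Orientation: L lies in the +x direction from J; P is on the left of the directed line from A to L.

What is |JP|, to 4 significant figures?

67.50

J is at the origin; J and L share the same y with |JL| = 54.9 and L in +x, so L = (54.9, 0). JA runs at 118.4° with |JA| = 31.3, so A = (-14.89, 27.53). P is determined by |AP| = 48.6 and |PL| = 76.9 together: it lies at the intersection of circle(A, 48.6) and circle(L, 76.9). With |AL| = 75.02, the foot of the radical line on AL is 13.84 from A and the perpendicular offset is √(48.6² − 13.84²) = 46.59. Taking the left-of-AL solution: P = (15.09, 65.79).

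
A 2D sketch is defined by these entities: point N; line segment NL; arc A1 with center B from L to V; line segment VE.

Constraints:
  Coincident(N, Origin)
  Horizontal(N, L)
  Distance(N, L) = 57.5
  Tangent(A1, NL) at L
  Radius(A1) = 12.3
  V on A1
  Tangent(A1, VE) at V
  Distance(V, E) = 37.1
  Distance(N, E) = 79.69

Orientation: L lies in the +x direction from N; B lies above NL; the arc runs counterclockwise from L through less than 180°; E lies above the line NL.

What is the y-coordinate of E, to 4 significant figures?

51.22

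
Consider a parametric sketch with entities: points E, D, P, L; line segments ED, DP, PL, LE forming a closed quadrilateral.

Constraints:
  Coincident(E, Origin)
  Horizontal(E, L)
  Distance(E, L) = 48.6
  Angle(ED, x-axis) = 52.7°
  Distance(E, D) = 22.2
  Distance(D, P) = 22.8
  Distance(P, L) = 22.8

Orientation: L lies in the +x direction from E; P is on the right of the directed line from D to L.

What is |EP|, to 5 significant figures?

25.890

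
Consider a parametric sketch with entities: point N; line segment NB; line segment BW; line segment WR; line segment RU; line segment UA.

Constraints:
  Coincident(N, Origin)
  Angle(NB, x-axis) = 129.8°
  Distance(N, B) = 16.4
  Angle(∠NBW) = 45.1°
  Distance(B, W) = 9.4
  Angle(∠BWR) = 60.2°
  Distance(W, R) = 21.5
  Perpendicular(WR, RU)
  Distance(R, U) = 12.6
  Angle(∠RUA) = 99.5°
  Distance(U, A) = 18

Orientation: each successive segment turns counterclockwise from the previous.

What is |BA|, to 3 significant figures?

7.47

N is at the origin; NB runs at 129.8° with length 16.4, so B = (-10.5, 12.6). ∠NBW = 45.1° gives BW at -95.3° from the x-axis; with |BW| = 9.4, W = (-11.4, 3.24). ∠BWR = 60.2° gives WR at 24.5° from the x-axis; with |WR| = 21.5, R = (8.20, 12.2). WR ⟂ RU, so RU runs at 115°; with |RU| = 12.6, U = (2.97, 23.6). ∠RUA = 99.5° gives UA at -165° from the x-axis; with |UA| = 18.0, A = (-14.4, 19.0). Then |BA| = |A − B| = 7.47.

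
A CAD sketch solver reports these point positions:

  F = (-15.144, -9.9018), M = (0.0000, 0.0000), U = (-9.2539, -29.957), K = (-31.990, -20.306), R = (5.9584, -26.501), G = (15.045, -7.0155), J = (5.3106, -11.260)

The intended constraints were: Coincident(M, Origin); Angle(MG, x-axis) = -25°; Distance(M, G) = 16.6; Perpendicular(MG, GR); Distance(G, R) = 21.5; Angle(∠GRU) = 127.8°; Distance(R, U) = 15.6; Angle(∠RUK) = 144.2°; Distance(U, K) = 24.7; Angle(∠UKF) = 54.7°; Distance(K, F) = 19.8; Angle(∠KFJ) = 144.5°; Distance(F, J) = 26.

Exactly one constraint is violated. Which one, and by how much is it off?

Distance(F, J) = 26 — off by 5.50.

M = (0.00, 0.00) ✓; MG at -25.00° ✓; |MG| = 16.60 ✓; ∠(MG, GR) = 90.00° ✓; |GR| = 21.50 ✓; ∠GRU = 127.8° ✓; |RU| = 15.60 ✓; ∠RUK = 144.2° ✓; |UK| = 24.70 ✓; ∠UKF = 54.70° ✓; |KF| = 19.80 ✓; ∠KFJ = 144.5° ✓; |FJ| = 20.50 ✗.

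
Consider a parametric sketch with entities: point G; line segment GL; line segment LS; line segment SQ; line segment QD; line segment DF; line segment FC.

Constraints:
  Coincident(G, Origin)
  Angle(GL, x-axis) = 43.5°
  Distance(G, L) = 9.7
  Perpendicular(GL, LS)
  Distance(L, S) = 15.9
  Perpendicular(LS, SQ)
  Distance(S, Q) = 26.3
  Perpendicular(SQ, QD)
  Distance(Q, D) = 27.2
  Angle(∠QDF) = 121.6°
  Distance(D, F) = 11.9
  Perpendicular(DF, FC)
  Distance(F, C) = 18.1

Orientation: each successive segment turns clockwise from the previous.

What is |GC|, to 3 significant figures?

3.69

G is at the origin; GL runs at 43.5° with length 9.7, so L = (7.04, 6.68). GL ⟂ LS, so LS runs at -46.5°; with |LS| = 15.9, S = (18.0, -4.86). LS ⟂ SQ, so SQ runs at -136°; with |SQ| = 26.3, Q = (-1.10, -23.0). SQ is perpendicular to QD, so QD runs at 134°; with |QD| = 27.2, D = (-19.8, -3.23). ∠QDF = 121.6° gives DF at 75.1° from the x-axis; with |DF| = 11.9, F = (-16.8, 8.27). DF ⟂ FC, so FC runs at -14.9°; with |FC| = 18.1, C = (0.732, 3.62). Then |GC| = |C − G| = 3.69.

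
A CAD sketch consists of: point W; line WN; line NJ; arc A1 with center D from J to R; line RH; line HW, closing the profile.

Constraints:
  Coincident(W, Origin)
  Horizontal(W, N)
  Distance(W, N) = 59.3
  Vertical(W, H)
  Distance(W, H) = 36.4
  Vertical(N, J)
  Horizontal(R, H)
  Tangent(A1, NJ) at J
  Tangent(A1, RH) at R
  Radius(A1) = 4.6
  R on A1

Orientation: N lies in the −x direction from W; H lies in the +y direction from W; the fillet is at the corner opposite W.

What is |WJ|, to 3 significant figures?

67.3

W is at the origin; W and N share the same y with |WN| = 59.3 and N on the −x side, so N = (-59.3, 0.00). W and H share the same x with |WH| = 36.4 and H on the +y side, so H = (0.00, 36.4). The virtual corner opposite W is at (-59.3, 36.4). Since A1 is tangent to NJ there, DJ ⟂ NJ and A1 meets RH tangentially, so DR is at right angles to RH, with radius 4.6, so the center D sits 4.6 in from both sides at D = (-54.7, 31.8). That places the tangent points at J = (-59.3, 31.8) on NJ and R = (-54.7, 36.4) on RH. Then |WJ| = |J − W| = 67.3.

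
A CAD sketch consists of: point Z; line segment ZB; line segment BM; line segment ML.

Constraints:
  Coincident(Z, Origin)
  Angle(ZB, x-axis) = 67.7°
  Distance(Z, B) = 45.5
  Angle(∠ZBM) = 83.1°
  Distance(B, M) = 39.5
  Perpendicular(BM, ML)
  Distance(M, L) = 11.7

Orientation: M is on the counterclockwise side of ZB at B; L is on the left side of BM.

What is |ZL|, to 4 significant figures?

47.73

∠ZBM = 83.1°, so BM runs at 67.7° + (180° − 83.1°) = 164.6° from the x-axis; with |BM| = 39.5, M = B + 39.5·(cos 164.6°, sin 164.6°) = (-20.82, 52.59). The perpendicularity gives ML at right angles to BM; with |ML| = 11.7 on the left of BM, L = M + 11.7·(-0.2656, -0.9641) = (-23.92, 41.31). Then |ZL| = |L − Z| = 47.73.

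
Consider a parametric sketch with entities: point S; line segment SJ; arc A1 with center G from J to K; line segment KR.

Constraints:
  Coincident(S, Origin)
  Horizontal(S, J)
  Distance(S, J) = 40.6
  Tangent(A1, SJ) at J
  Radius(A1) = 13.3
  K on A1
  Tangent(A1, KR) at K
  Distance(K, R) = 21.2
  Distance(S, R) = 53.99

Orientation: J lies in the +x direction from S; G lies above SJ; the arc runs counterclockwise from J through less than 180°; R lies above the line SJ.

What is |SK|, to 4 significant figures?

55.43

Checks: |GJ| = 13.30 ✓; |GK| = 13.30 ✓; ∠(GK, KR) = 90.00° ✓; |KR| = 21.20 ✓; |SR| = 53.99 ✓.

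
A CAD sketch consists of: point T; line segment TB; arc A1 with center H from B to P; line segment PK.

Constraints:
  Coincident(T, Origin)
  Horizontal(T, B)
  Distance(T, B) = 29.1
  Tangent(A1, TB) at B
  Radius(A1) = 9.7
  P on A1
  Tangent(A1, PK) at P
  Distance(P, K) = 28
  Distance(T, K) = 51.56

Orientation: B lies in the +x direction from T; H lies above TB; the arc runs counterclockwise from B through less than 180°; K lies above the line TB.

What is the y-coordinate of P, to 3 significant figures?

11.4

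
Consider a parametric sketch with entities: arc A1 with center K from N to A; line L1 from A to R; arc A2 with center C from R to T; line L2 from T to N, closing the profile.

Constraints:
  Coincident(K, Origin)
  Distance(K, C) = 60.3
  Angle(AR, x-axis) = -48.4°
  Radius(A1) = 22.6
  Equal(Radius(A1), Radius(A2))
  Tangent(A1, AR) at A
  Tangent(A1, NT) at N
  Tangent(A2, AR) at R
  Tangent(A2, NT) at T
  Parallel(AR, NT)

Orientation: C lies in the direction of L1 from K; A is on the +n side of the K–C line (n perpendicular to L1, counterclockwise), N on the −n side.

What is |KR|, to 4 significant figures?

64.40

The slot axis is L1's direction at -48.4°, so u = (cos -48.4°, sin -48.4°) = (0.6639, -0.7478) and n = (−sin -48.4°, cos -48.4°) = (0.7478, 0.6639). K is at the origin and C lies 60.3 along u from K, so C = 60.3·u = (40.03, -45.09). Tangency of A1 to both parallel lines with radius 22.6 puts A and N at K ± 22.6·n: A = (16.90, 15.00), N = (-16.90, -15.00). Equal radii place R and T the same way about C: R = C + 22.6·n = (56.93, -30.09), T = C − 22.6·n = (23.13, -60.10). Then |KR| = |R − K| = 64.40.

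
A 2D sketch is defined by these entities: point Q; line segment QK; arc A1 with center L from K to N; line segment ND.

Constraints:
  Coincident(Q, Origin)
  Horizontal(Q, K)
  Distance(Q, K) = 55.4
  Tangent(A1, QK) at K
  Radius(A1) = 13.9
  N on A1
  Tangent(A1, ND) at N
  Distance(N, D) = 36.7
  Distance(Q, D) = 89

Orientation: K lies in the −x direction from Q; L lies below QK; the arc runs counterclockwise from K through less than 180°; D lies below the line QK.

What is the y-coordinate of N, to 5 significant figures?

-11.666

Checks: |QK| = 55.40 ✓; |LN| = 13.90 ✓; ∠(LN, ND) = 90.00° ✓; |ND| = 36.70 ✓; |QD| = 89.00 ✓.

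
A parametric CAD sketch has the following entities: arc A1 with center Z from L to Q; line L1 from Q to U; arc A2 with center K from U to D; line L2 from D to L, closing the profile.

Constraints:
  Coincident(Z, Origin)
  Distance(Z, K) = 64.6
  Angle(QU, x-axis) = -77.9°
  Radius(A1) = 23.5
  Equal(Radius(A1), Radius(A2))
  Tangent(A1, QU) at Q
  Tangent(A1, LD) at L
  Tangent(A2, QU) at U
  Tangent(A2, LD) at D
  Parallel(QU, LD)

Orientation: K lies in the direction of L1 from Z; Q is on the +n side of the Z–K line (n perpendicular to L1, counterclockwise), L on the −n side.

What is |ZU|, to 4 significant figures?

68.74

Tangency of A1 to both parallel lines with radius 23.5 puts Q and L at Z ± 23.5·n: Q = (22.98, 4.926), L = (-22.98, -4.926). Equal radii place U and D the same way about K: U = K + 23.5·n = (36.52, -58.24), D = K − 23.5·n = (-9.437, -68.09). Then |ZU| = |U − Z| = 68.74.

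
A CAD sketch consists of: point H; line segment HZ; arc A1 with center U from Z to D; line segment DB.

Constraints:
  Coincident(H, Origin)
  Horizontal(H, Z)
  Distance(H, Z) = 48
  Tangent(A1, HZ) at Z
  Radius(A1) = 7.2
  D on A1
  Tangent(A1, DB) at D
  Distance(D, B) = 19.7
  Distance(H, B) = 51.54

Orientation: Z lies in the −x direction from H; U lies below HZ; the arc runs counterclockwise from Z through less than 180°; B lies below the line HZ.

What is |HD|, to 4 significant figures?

55.19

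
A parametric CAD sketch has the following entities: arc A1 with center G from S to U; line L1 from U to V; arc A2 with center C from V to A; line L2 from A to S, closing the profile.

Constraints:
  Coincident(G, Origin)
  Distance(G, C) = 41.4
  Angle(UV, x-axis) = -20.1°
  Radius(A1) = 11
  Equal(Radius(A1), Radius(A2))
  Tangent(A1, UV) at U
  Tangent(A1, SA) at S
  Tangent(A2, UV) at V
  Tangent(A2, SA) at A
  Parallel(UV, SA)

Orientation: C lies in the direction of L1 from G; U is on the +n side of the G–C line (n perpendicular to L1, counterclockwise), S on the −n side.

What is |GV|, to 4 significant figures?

42.84

The slot axis is L1's direction at -20.1°, so u = (cos -20.1°, sin -20.1°) = (0.9391, -0.3437) and n = (−sin -20.1°, cos -20.1°) = (0.3437, 0.9391). G is at the origin and C lies 41.4 along u from G, so C = 41.4·u = (38.88, -14.23). Tangency of A1 to both parallel lines with radius 11.0 puts U and S at G ± 11.0·n: U = (3.780, 10.33), S = (-3.780, -10.33). Equal radii place V and A the same way about C: V = C + 11.0·n = (42.66, -3.897), A = C − 11.0·n = (35.10, -24.56). Then |GV| = |V − G| = 42.84.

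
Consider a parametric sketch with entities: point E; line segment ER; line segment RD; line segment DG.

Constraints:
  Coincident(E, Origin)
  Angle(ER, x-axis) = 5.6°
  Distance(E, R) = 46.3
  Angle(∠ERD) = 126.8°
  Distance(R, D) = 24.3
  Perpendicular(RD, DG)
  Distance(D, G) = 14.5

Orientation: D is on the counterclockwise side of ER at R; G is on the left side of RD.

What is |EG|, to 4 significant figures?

56.72

E is at the origin; ER runs at 5.6° with length 46.3, so R = 46.3·(cos 5.6°, sin 5.6°) = (46.08, 4.518). ∠ERD = 126.8°, so RD runs at 5.6° + (180° − 126.8°) = 58.80° from the x-axis; with |RD| = 24.3, D = R + 24.3·(cos 58.80°, sin 58.80°) = (58.67, 25.30). The perpendicularity gives DG at right angles to RD; with |DG| = 14.5 on the left of RD, G = D + 14.5·(-0.8554, 0.5180) = (46.26, 32.81). Then |EG| = |G − E| = 56.72.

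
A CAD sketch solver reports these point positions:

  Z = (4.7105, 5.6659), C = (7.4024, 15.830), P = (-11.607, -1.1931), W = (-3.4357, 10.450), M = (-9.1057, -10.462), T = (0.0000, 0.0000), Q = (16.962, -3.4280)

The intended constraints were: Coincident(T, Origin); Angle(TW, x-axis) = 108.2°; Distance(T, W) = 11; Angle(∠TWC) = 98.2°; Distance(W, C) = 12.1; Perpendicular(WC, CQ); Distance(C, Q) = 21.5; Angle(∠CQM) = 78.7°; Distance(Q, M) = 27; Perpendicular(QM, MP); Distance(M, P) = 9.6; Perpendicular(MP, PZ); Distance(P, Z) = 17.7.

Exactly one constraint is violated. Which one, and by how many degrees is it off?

Perpendicular(MP, PZ) — off by 7.70°.

T = (0.00, 0.00) ✓; TW at 108.2° ✓; |TW| = 11.00 ✓; ∠TWC = 98.20° ✓; |WC| = 12.10 ✓; ∠(WC, CQ) = 90.00° ✓; |CQ| = 21.50 ✓; ∠CQM = 78.70° ✓; |QM| = 27.00 ✓; ∠(QM, MP) = 90.00° ✓; |MP| = 9.600 ✓; ∠(MP, PZ) = 82.30° ✗; |PZ| = 17.70 ✓.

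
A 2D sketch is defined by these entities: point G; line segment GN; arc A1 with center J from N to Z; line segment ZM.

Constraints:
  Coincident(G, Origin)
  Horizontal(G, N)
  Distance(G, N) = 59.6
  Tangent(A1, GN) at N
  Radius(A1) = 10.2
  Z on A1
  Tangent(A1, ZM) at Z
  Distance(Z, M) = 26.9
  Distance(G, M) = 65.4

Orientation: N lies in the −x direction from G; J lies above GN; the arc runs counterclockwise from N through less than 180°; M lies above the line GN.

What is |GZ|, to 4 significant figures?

50.82

G is at the origin; GN is horizontal with |GN| = 59.6 and N on the −x side, so N = (-59.60, 0.000). Since A1 is tangent to GN there, JN ⟂ GN, so J = N + (0, 10.2) = (-59.60, 10.20). Since JZ ⟂ ZM (tangency), |JM| = √(10.2² + 26.9²) = 28.77 regardless of where Z sits on A1. So M lies on both circle(G, 65.4) and circle(J, 28.77); the above-GN intersection is M = (-53.07, 38.22). Z is the foot of the tangent from M: Z = (-49.49, 11.56).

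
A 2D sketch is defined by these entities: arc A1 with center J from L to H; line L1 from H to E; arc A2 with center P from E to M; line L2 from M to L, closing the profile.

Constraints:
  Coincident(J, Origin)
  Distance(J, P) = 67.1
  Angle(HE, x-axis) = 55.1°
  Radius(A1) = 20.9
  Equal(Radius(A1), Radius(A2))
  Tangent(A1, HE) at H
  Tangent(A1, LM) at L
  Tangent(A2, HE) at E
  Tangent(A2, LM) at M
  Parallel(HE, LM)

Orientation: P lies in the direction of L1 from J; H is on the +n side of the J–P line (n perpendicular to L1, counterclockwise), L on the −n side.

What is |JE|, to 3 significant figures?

70.3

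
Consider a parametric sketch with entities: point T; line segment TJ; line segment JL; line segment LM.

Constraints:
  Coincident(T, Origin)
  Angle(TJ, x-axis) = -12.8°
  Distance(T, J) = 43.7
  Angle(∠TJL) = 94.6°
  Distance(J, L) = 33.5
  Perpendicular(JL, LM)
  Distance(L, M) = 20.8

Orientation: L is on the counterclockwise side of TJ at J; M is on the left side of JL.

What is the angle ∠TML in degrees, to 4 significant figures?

121.6°

T is at the origin; TJ runs at -12.8° with length 43.7, so J = 43.7·(cos -12.8°, sin -12.8°) = (42.61, -9.682). ∠TJL = 94.6°, so JL runs at -12.8° + (180° − 94.6°) = 72.60° from the x-axis; with |JL| = 33.5, L = J + 33.5·(cos 72.60°, sin 72.60°) = (52.63, 22.29). JL is perpendicular to LM; with |LM| = 20.8 on the left of JL, M = L + 20.8·(-0.9542, 0.2990) = (32.78, 28.51). Then cos ∠TML = MT·ML / (|MT||ML|), giving 121.6°.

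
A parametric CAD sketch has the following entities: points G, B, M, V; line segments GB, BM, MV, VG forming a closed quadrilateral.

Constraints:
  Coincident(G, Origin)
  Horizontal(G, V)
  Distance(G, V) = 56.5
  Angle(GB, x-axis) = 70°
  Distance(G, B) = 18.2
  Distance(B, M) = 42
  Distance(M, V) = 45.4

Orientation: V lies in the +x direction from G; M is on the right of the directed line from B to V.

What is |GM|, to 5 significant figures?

29.207

Checks: |BM| = 42.00 ✓; |MV| = 45.40 ✓.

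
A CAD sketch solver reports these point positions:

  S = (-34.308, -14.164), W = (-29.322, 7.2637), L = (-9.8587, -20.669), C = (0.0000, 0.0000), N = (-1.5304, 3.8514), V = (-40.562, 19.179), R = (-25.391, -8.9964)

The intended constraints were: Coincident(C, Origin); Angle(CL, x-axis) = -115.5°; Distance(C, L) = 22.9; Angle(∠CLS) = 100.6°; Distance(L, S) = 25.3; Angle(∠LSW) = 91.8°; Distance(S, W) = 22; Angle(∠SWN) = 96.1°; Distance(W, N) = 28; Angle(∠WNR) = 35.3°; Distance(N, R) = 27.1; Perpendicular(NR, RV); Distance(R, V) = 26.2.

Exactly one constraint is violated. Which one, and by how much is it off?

Distance(R, V) = 26.2 — off by 5.80.

C = (0.00, 0.00) ✓; CL at -115.5° ✓; |CL| = 22.90 ✓; ∠CLS = 100.6° ✓; |LS| = 25.30 ✓; ∠LSW = 91.80° ✓; |SW| = 22.00 ✓; ∠SWN = 96.10° ✓; |WN| = 28.00 ✓; ∠WNR = 35.30° ✓; |NR| = 27.10 ✓; ∠(NR, RV) = 90.00° ✓; |RV| = 32.00 ✗.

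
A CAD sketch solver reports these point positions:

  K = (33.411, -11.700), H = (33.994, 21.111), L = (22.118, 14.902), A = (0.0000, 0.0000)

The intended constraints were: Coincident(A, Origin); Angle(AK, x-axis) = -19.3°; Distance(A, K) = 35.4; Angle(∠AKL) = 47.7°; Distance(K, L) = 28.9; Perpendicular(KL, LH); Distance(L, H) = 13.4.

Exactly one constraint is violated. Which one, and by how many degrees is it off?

Perpendicular(KL, LH) — off by 4.60°.

A = (0.00, 0.00) ✓; AK at -19.30° ✓; |AK| = 35.40 ✓; ∠AKL = 47.70° ✓; |KL| = 28.90 ✓; ∠(KL, LH) = 85.40° ✗; |LH| = 13.40 ✓.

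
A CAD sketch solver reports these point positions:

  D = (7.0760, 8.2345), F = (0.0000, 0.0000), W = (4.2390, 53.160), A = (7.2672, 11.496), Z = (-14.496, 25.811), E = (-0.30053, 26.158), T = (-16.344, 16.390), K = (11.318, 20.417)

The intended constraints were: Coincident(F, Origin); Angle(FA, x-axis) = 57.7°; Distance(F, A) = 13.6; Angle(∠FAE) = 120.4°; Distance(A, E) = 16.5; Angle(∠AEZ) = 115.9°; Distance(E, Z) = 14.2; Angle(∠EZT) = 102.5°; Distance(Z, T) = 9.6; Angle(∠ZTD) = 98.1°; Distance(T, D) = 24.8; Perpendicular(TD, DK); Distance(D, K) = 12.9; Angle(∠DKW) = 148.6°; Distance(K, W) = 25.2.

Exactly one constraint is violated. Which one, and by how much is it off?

Distance(K, W) = 25.2 — off by 8.30.

F = (0.00, 0.00) ✓; FA at 57.70° ✓; |FA| = 13.60 ✓; ∠FAE = 120.4° ✓; |AE| = 16.50 ✓; ∠AEZ = 115.9° ✓; |EZ| = 14.20 ✓; ∠EZT = 102.5° ✓; |ZT| = 9.601 ✓; ∠ZTD = 98.10° ✓; |TD| = 24.80 ✓; ∠(TD, DK) = 90.00° ✓; |DK| = 12.90 ✓; ∠DKW = 148.6° ✓; |KW| = 33.50 ✗.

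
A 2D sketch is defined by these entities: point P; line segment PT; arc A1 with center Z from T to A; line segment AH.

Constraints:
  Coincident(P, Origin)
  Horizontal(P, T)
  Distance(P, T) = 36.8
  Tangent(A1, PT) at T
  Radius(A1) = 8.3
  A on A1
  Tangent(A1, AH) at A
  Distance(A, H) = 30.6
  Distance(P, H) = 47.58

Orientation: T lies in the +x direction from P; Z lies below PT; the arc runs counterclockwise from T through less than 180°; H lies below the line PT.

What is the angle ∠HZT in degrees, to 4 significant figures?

163.3°

P is at the origin; PT is horizontal with |PT| = 36.8 and T on the +x side, so T = (36.80, 0.000). The tangent condition forces ZT to be normal to PT, so Z = T + (0, -8.3) = (36.80, -8.300). Since ZA ⟂ AH (tangency), |ZH| = √(8.3² + 30.6²) = 31.71 regardless of where A sits on A1. So H lies on both circle(P, 47.58) and circle(Z, 31.71); the below-PT intersection is H = (27.71, -38.68). A is the foot of the tangent from H: A = (28.50, -8.086).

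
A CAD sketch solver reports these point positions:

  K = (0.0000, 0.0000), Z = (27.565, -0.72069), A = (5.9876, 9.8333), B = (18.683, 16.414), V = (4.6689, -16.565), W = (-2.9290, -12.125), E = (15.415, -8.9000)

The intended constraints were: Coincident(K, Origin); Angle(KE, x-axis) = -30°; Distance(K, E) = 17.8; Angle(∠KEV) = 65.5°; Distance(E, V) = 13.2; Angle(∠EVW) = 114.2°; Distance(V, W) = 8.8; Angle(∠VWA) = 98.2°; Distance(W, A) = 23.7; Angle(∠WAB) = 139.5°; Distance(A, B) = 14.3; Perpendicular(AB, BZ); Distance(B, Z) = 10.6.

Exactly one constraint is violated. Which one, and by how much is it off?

Distance(B, Z) = 10.6 — off by 8.70.

K = (0.00, 0.00) ✓; KE at -30.00° ✓; |KE| = 17.80 ✓; ∠KEV = 65.50° ✓; |EV| = 13.20 ✓; ∠EVW = 114.2° ✓; |VW| = 8.800 ✓; ∠VWA = 98.20° ✓; |WA| = 23.70 ✓; ∠WAB = 139.5° ✓; |AB| = 14.30 ✓; ∠(AB, BZ) = 90.00° ✓; |BZ| = 19.30 ✗.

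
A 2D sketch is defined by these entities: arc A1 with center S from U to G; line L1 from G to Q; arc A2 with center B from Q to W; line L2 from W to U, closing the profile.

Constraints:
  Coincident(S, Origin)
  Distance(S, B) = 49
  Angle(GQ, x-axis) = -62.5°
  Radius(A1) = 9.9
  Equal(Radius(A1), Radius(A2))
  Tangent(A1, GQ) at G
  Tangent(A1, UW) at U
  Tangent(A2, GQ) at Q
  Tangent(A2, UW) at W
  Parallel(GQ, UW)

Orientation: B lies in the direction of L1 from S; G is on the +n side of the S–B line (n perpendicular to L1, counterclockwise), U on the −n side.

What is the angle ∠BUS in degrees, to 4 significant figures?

78.58°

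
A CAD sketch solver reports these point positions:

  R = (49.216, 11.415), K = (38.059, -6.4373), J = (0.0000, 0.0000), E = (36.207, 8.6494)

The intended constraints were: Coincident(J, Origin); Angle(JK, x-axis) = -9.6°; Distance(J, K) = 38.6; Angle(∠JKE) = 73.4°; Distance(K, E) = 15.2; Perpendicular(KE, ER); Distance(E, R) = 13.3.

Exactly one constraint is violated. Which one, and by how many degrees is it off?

Perpendicular(KE, ER) — off by 5.00°.

J = (0.00, 0.00) ✓; JK at -9.600° ✓; |JK| = 38.60 ✓; ∠JKE = 73.40° ✓; |KE| = 15.20 ✓; ∠(KE, ER) = 85.00° ✗; |ER| = 13.30 ✓.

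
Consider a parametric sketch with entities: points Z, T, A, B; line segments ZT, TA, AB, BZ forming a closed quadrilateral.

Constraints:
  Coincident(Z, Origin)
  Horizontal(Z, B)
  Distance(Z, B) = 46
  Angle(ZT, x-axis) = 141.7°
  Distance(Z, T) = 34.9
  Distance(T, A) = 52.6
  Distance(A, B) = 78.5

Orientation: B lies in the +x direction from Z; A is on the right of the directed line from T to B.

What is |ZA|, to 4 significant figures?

40.51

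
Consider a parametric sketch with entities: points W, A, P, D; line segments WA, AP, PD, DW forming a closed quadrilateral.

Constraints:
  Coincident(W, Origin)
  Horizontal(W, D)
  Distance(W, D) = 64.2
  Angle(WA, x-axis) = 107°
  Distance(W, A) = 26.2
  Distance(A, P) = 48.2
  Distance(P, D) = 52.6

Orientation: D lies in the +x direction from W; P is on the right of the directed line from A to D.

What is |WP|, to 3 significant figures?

23.0

Checks: |AP| = 48.20 ✓; |PD| = 52.60 ✓.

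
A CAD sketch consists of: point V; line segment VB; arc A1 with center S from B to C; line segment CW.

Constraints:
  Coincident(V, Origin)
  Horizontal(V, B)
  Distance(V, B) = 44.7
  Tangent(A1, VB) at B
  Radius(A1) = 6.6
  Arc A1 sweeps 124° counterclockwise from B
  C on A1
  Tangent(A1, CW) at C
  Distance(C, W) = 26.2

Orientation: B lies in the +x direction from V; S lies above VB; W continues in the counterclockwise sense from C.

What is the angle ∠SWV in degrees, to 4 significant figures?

67.84°

V is at the origin; V and B share the same y with |VB| = 44.7 and B on the +x side, so B = (44.70, 0.000). Since A1 is tangent to VB there, SB ⟂ VB, so S = B + (0, 6.6) = (44.70, 6.600). On A1, B sits at bearing -90° from S; a 124° counterclockwise sweep puts C at bearing 34°, so C = S + 6.6·(cos 34°, sin 34°) = (50.17, 10.29). Since A1 is tangent to CW there, SC ⟂ CW, so CW runs along (−sin 34°, cos 34°); with |CW| = 26.2, W = (35.52, 32.01). Then cos ∠SWV = WS·WV / (|WS||WV|), giving 67.84°.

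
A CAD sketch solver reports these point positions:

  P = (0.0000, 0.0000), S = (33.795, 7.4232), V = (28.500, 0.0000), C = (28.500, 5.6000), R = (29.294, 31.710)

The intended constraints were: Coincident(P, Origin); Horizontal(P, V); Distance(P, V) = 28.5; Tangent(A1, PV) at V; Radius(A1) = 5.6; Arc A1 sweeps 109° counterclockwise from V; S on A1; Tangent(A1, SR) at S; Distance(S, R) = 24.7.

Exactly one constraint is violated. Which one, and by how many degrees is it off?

Tangent(A1, SR) at S — off by 8.50°.

P = (0.00, 0.00) ✓; P.y = 0.00, V.y = 0.00 ✓; |PV| = 28.50 ✓; ∠(CV, VP) = 90.00° ✓; |CV| = 5.600 ✓; bearing(C→S) − bearing(C→V) = 109.0° ✓; |CS| = 5.600 ✓; ∠(CS, SR) = 98.50° ✗; |SR| = 24.70 ✓.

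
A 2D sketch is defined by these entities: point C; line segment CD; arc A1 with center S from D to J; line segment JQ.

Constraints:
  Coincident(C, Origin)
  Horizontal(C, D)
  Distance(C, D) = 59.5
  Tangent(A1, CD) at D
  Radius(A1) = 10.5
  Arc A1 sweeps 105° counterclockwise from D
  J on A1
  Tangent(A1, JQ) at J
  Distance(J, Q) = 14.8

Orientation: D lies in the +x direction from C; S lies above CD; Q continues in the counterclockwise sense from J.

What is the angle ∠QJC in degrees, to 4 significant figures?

85.75°

On A1, D sits at bearing -90° from S; a 105° counterclockwise sweep puts J at bearing 15°, so J = S + 10.5·(cos 15°, sin 15°) = (69.64, 13.22). The tangent condition forces SJ to be normal to JQ, so JQ runs along (−sin 15°, cos 15°); with |JQ| = 14.8, Q = (65.81, 27.51). Then cos ∠QJC = JQ·JC / (|JQ||JC|), giving 85.75°.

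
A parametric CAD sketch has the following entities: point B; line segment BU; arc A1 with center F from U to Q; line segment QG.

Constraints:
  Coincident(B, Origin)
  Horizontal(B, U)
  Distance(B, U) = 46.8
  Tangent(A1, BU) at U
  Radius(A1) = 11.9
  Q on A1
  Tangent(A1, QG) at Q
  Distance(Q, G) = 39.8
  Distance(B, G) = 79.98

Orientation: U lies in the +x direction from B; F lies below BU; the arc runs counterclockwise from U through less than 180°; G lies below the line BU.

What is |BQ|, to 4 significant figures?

42.08

Checks: |FQ| = 11.90 ✓; ∠(FQ, QG) = 90.00° ✓; |QG| = 39.80 ✓; |BG| = 79.98 ✓.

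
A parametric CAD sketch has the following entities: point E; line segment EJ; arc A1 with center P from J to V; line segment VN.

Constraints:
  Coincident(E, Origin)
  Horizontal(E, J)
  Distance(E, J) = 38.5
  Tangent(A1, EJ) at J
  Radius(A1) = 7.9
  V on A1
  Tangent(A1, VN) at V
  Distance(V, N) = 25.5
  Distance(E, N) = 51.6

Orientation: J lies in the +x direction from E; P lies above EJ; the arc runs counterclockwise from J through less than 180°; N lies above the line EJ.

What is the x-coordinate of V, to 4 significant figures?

46.03

Checks: |PV| = 7.900 ✓; ∠(PV, VN) = 90.00° ✓; |VN| = 25.50 ✓; |EN| = 51.60 ✓.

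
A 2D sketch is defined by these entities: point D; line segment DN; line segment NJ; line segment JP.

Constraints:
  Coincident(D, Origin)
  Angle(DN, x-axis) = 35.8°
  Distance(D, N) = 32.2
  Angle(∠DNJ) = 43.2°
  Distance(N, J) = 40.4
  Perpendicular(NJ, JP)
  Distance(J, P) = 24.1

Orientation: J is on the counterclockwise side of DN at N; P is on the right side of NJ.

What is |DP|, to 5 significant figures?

49.149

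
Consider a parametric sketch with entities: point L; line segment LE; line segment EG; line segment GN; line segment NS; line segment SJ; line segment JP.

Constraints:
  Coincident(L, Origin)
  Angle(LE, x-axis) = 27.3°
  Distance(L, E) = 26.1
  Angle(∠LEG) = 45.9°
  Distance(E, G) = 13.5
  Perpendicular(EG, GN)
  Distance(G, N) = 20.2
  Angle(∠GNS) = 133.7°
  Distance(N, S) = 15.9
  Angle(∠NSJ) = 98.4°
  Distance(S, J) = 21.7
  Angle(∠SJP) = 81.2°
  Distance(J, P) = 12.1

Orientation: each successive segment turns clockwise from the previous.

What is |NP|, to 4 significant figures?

22.49

L is at the origin; LE runs at 27.3° with length 26.1, so E = (23.19, 11.97). ∠LEG = 45.9° gives EG at -106.8° from the x-axis; with |EG| = 13.5, G = (19.29, -0.9531). EG ⟂ GN, so GN runs at 163.2°; with |GN| = 20.2, N = (-0.04687, 4.885). ∠GNS = 133.7° gives NS at 116.9° from the x-axis; with |NS| = 15.9, S = (-7.241, 19.06). ∠NSJ = 98.4° gives SJ at 35.30° from the x-axis; with |SJ| = 21.7, J = (10.47, 31.60). ∠SJP = 81.2° gives JP at -63.50° from the x-axis; with |JP| = 12.1, P = (15.87, 20.78). Then |NP| = |P − N| = 22.49.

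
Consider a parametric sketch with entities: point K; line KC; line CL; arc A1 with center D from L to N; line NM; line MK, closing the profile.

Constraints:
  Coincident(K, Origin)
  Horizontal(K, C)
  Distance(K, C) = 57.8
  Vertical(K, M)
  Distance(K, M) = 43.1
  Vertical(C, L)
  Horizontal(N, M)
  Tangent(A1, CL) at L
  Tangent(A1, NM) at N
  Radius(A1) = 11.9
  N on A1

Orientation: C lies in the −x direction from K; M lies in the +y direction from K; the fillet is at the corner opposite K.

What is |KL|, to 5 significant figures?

65.683

The virtual corner opposite K is at (-57.800, 43.100). Tangency of A1 to CL means the radius DL is perpendicular to CL and the tangent condition forces DN to be normal to NM, with radius 11.9, so the center D sits 11.9 in from both sides at D = (-45.900, 31.200). That places the tangent points at L = (-57.800, 31.200) on CL and N = (-45.900, 43.100) on NM. Then |KL| = |L − K| = 65.683.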